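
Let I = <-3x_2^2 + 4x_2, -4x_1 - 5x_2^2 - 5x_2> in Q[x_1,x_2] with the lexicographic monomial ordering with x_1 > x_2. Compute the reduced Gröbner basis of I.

G = {x_1 + 35/12x_2, x_2^2 - 4/3x_2}

f_1 = -3x_2^2 + 4x_2, LT = x_2^2.
f_2 = -4x_1 - 5x_2^2 - 5x_2, LT = x_1.

The S-polynomials (S(f_1,f_2)) all reduce to 0 modulo the current basis, so we have a Gröbner basis.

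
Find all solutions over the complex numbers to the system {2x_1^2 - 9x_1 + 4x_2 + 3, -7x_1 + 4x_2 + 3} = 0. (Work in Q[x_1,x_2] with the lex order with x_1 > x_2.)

Compute a lex Gröbner basis by Buchberger's algorithm.
f_1 = 2x_1^2 - 9x_1 + 4x_2 + 3, LT = x_1^2.
f_2 = -7x_1 + 4x_2 + 3, LT = x_1.

S(f_1,f_2): lcm = x_1^2. S = 4/7x_1x_2 - 57/14x_1 + 2x_2 + 3/2.
  leading term x_1x_2: subtract (-4/49x_2)·f_2 from 4/7x_1x_2 - 57/14x_1 + 2x_2 + 3/2 → -57/14x_1 + 16/49x_2^2 + 110/49x_2 + 3/2
  leading term x_1: subtract (57/98)·f_2 from -57/14x_1 + 16/49x_2^2 + 110/49x_2 + 3/2 → 16/49x_2^2 - 4/49x_2 - 12/49
  leading term x_2^2: no divisor's leading term divides it; move 16/49x_2^2 to the remainder.
  leading term x_2: no divisor's leading term divides it; move -4/49x_2 to the remainder.
  leading term 1: no divisor's leading term divides it; move -12/49 to the remainder.
  remainder 16/49x_2^2 - 4/49x_2 - 12/49 ≠ 0; add h_3 = 16/49x_2^2 - 4/49x_2 - 12/49 to the basis.

S(f_1,h_3): leading monomials are coprime, so the S-polynomial reduces to 0 (Buchberger's first criterion).
S(f_2,h_3): leading monomials are coprime, so the S-polynomial reduces to 0 (Buchberger's first criterion).
Every S-polynomial of the final basis reduces to 0, so we have a Gröbner basis.
Inter-reduce: drop elements whose leading term is divisible by another's, tail-reduce, and make monic.
Reduced Gröbner basis: {x_1 - 4/7x_2 - 3/7, x_2^2 - 1/4x_2 - 3/4}.

The lex basis is triangular: the last element involves only x_2. Solving x_2^2 - 1/4x_2 - 3/4 = 0 gives x_2 ∈ {-3/4, 1}; substituting each value into the earlier elements determines the remaining variables.
  x_2 = -3/4: the earlier basis element becomes x_1 = 0, giving x_1 = 0 — point (0, -3/4).
  x_2 = 1: the earlier basis element becomes x_1 - 1 = 0, giving x_1 = 1 — point (1, 1).
Check: every point annihilates each of the original generators.
This is the nonlinear analogue of row-reducing a linear system.

{(0, -3/4), (1, 1)}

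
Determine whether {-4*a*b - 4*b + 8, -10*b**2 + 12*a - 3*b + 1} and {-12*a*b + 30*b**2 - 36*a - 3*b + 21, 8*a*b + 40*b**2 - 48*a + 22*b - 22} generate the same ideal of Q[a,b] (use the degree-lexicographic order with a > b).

No, the ideals differ.

Equality of ideals is decidable: compute both reduced Gröbner bases (unique for the ordering) and check whether they agree.
Buchberger on the first generating set:
f_1 = -4*a*b - 4*b + 8, LT = a*b.
f_2 = -10*b**2 + 12*a - 3*b + 1, LT = b**2.

S(f_1,f_2): lcm = a*b**2. S = 6/5*a**2 - 3/10*a*b + b**2 + 1/10*a - 2*b.
  leading term a**2: no divisor's leading term divides it; move 6/5*a**2 to the remainder.
  leading term a*b: subtract (3/40)·f_1 from -3/10*a*b + b**2 + 1/10*a - 2*b → b**2 + 1/10*a - 17/10*b - 3/5
  leading term b**2: subtract (-1/10)·f_2 from b**2 + 1/10*a - 17/10*b - 3/5 → 13/10*a - 2*b - 1/2
  leading term a: no divisor's leading term divides it; move 13/10*a to the remainder.
  leading term b: no divisor's leading term divides it; move -2*b to the remainder.
  leading term 1: no divisor's leading term divides it; move -1/2 to the remainder.
  remainder 6/5*a**2 + 13/10*a - 2*b - 1/2 ≠ 0; add g_3 = 6/5*a**2 + 13/10*a - 2*b - 1/2 to the basis.

The other S-polynomials (S(f_1,g_3), S(f_2,g_3)) all reduce to 0 modulo the current basis, so we have a Gröbner basis.
Inter-reduce: drop elements whose leading term is divisible by another's, tail-reduce, and make monic.
Reduced Gröbner basis: {a**2 + 13/12*a - 5/3*b - 5/12, a*b + b - 2, b**2 - 6/5*a + 3/10*b - 1/10}.

Buchberger on the second generating set:
h_1 = -12*a*b + 30*b**2 - 36*a - 3*b + 21, LT = a*b.
h_2 = 8*a*b + 40*b**2 - 48*a + 22*b - 22, LT = a*b.

S(h_1,h_2): lcm = a*b. S = -15/2*b**2 + 9*a - 5/2*b + 1.
  leading term b**2: no divisor's leading term divides it; move -15/2*b**2 to the remainder.
  leading term a: no divisor's leading term divides it; move 9*a to the remainder.
  leading term b: no divisor's leading term divides it; move -5/2*b to the remainder.
  leading term 1: no divisor's leading term divides it; move 1 to the remainder.
  remainder -15/2*b**2 + 9*a - 5/2*b + 1 ≠ 0; add k_3 = -15/2*b**2 + 9*a - 5/2*b + 1 to the basis.

S(h_1,k_3): lcm = a*b**2. S = -5/2*b**3 + 6/5*a**2 + 8/3*a*b + 1/4*b**2 + 2/15*a - 7/4*b.
  leading term b**3: subtract (1/3*b)·k_3 from -5/2*b**3 + 6/5*a**2 + 8/3*a*b + 1/4*b**2 + 2/15*a - 7/4*b → 6/5*a**2 - 1/3*a*b + 13/12*b**2 + 2/15*a - 25/12*b
  leading term a**2: no divisor's leading term divides it; move 6/5*a**2 to the remainder.
  leading term a*b: subtract (1/36)·h_1 from -1/3*a*b + 13/12*b**2 + 2/15*a - 25/12*b → 1/4*b**2 + 17/15*a - 2*b - 7/12
  leading term b**2: subtract (-1/30)·k_3 from 1/4*b**2 + 17/15*a - 2*b - 7/12 → 43/30*a - 25/12*b - 11/20
  leading term a: no divisor's leading term divides it; move 43/30*a to the remainder.
  leading term b: no divisor's leading term divides it; move -25/12*b to the remainder.
  leading term 1: no divisor's leading term divides it; move -11/20 to the remainder.
  remainder 6/5*a**2 + 43/30*a - 25/12*b - 11/20 ≠ 0; add k_4 = 6/5*a**2 + 43/30*a - 25/12*b - 11/20 to the basis.

The other S-polynomials (S(h_2,k_3), S(h_1,k_4), S(h_2,k_4), S(k_3,k_4)) all reduce to 0 modulo the current basis, so we have a Gröbner basis.
Inter-reduce: drop elements whose leading term is divisible by another's, tail-reduce, and make monic.
Reduced Gröbner basis: {a**2 + 43/36*a - 125/72*b - 11/24, a*b + 13/12*b - 25/12, b**2 - 6/5*a + 1/3*b - 2/15}.

Since the reduced bases disagree, the two ideals are not the same.
The same test decides containment: I ⊆ J iff every generator of I reduces to 0 modulo a Gröbner basis of J.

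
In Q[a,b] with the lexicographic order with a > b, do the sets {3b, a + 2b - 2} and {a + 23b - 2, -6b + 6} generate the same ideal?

Equality of ideals is decidable: compute both reduced Gröbner bases (unique for the ordering) and check whether they agree.
Buchberger on the first generating set:
f_1 = 3b, LT = b.
f_2 = a + 2b - 2, LT = a.

S(f_1,f_2): leading monomials are coprime, so the S-polynomial reduces to 0 (Buchberger's first criterion).
Every S-polynomial of the final basis reduces to 0, so we have a Gröbner basis.
Inter-reduce: drop elements whose leading term is divisible by another's, tail-reduce, and make monic.
Reduced Gröbner basis: {a - 2, b}.

Buchberger on the second generating set:
h_1 = a + 23b - 2, LT = a.
h_2 = -6b + 6, LT = b.

S(h_1,h_2): leading monomials are coprime, so the S-polynomial reduces to 0 (Buchberger's first criterion).
Every S-polynomial of the final basis reduces to 0, so we have a Gröbner basis.
Inter-reduce: drop elements whose leading term is divisible by another's, tail-reduce, and make monic.
Reduced Gröbner basis: {a + 21, b - 1}.

The bases are distinct; the ideals are different.

No, the ideals differ.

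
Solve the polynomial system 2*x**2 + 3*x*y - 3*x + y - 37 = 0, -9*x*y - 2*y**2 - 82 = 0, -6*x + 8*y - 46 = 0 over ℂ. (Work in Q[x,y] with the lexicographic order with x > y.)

{(-5, 2)}

Compute a lex Gröbner basis by Buchberger's algorithm.
f_1 = 2*x**2 + 3*x*y - 3*x + y - 37, LT = x**2.
f_2 = -9*x*y - 2*y**2 - 82, LT = x*y.
f_3 = -6*x + 8*y - 46, LT = x.

S(f_1,f_2): lcm = x**2*y. S = 23/18*x*y**2 - 3/2*x*y - 82/9*x + 1/2*y**2 - 37/2*y.
  leading term x*y**2: subtract (-23/162*y)·f_2 from 23/18*x*y**2 - 3/2*x*y - 82/9*x + 1/2*y**2 - 37/2*y → -3/2*x*y - 82/9*x - 23/81*y**3 + 1/2*y**2 - 4883/162*y
  leading term x*y: subtract (1/6)·f_2 from -3/2*x*y - 82/9*x - 23/81*y**3 + 1/2*y**2 - 4883/162*y → -82/9*x - 23/81*y**3 + 5/6*y**2 - 4883/162*y + 41/3
  leading term x: subtract (41/27)·f_3 from -82/9*x - 23/81*y**3 + 5/6*y**2 - 4883/162*y + 41/3 → -23/81*y**3 + 5/6*y**2 - 6851/162*y + 2255/27
  leading term y**3: no divisor's leading term divides it; move -23/81*y**3 to the remainder.
  leading term y**2: no divisor's leading term divides it; move 5/6*y**2 to the remainder.
  leading term y: no divisor's leading term divides it; move -6851/162*y to the remainder.
  leading term 1: no divisor's leading term divides it; move 2255/27 to the remainder.
  remainder -23/81*y**3 + 5/6*y**2 - 6851/162*y + 2255/27 ≠ 0; add h_4 = -23/81*y**3 + 5/6*y**2 - 6851/162*y + 2255/27 to the basis.

S(f_1,f_3): lcm = x**2. S = 17/6*x*y - 55/6*x + 1/2*y - 37/2.
  leading term x*y: subtract (-17/54)·f_2 from 17/6*x*y - 55/6*x + 1/2*y - 37/2 → -55/6*x - 17/27*y**2 + 1/2*y - 2393/54
  leading term x: subtract (55/36)·f_3 from -55/6*x - 17/27*y**2 + 1/2*y - 2393/54 → -17/27*y**2 - 211/18*y + 701/27
  leading term y**2: no divisor's leading term divides it; move -17/27*y**2 to the remainder.
  leading term y: no divisor's leading term divides it; move -211/18*y to the remainder.
  leading term 1: no divisor's leading term divides it; move 701/27 to the remainder.
  remainder -17/27*y**2 - 211/18*y + 701/27 ≠ 0; add h_5 = -17/27*y**2 - 211/18*y + 701/27 to the basis.

S(f_2,f_3): lcm = x*y. S = 14/9*y**2 - 23/3*y + 82/9.
  leading term y**2: subtract (-42/17)·h_5 from 14/9*y**2 - 23/3*y + 82/9 → -1868/51*y + 3736/51
  leading term y: no divisor's leading term divides it; move -1868/51*y to the remainder.
  leading term 1: no divisor's leading term divides it; move 3736/51 to the remainder.
  remainder -1868/51*y + 3736/51 ≠ 0; add h_6 = -1868/51*y + 3736/51 to the basis.

The other S-polynomials (S(f_1,h_4), S(f_2,h_4), S(f_3,h_4), S(f_1,h_5), S(f_2,h_5), S(f_3,h_5), S(h_4,h_5), S(f_1,h_6), S(f_2,h_6), S(f_3,h_6), S(h_4,h_6), S(h_5,h_6)) all reduce to 0 modulo the current basis, so we have a Gröbner basis.
Inter-reduce: drop elements whose leading term is divisible by another's, tail-reduce, and make monic.
Reduced Gröbner basis: {x + 5, y - 2}.

The lex basis is triangular: the last element involves only y. Solving y - 2 = 0 gives y ∈ {2}; substituting each value into the earlier elements determines the remaining variables.
  y = 2: the earlier basis element becomes x + 5 = 0, giving x = -5 — point (-5, 2).
Substituting each solution back into the original system confirms all equations vanish.
Zero-dimensionality of the ideal guarantees finitely many solutions over ℂ.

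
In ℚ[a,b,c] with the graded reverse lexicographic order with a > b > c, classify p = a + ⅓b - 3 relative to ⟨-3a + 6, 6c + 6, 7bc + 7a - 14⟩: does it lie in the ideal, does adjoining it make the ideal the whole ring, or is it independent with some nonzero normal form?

Adjoining a + ⅓b - 3 makes the ideal the whole ring: the system is inconsistent.

First compute the reduced Gröbner basis of I by Buchberger's algorithm.
f_1 = -3a + 6, LT = a.
f_2 = 6c + 6, LT = c.
f_3 = 7bc + 7a - 14, LT = bc.

S(f_2,f_3): lcm = bc. S = -a + b + 2.
  leading term a: subtract (⅓)·f_1 from -a + b + 2 → b
  leading term b: no divisor's leading term divides it; move b to the remainder.
  remainder b ≠ 0; add h_4 = b to the basis.

The other S-polynomials (S(f_1,f_2), S(f_1,f_3), S(f_1,h_4), S(f_2,h_4), S(f_3,h_4)) all reduce to 0 modulo the current basis, so we have a Gröbner basis.
Inter-reduce: drop elements whose leading term is divisible by another's, tail-reduce, and make monic.
Reduced Gröbner basis: {a - 2, b, c + 1}.
Label its elements g_1 = a - 2, g_2 = b, g_3 = c + 1.

Reduce p = a + ⅓b - 3 modulo G:
  leading term a: subtract (1)·g_1 from a + ⅓b - 3 → ⅓b - 1
  leading term b: subtract (⅓)·g_2 from ⅓b - 1 → -1
  leading term 1: no divisor's leading term divides it; move -1 to the remainder.
  normal form = -1.
The normal form is nonzero, so p ∉ I. Since p minus its normal form lies in I, I + (p) = I + (r) where r = -1; decide whether this ideal is the whole ring.
Here r = -1 is a nonzero constant, hence a unit: 1 ∈ I + (p), the Gröbner basis of I + (p) is {1}, and the enlarged system has no common solution — adjoining p is inconsistent.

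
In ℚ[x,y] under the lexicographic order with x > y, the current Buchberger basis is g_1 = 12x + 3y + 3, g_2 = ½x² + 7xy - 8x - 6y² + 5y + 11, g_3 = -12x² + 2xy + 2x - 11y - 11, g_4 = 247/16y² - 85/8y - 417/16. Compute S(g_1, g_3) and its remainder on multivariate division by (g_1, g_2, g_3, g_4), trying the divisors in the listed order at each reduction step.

S(g_1, g_3) = 5/12xy + 5/12x - 11/12y - 11/12; remainder on division = -3547/2964y - 3547/2964.

lcm(LM(g_1), LM(g_3)) = x².
S = (lcm/LT(g_1))·g_1 − (lcm/LT(g_3))·g_3 = 5/12xy + 5/12x - 11/12y - 11/12.
Reduce S modulo (g_1, g_2, g_3, g_4) in that order:
  leading term xy: subtract (5/144y)·g_1 from 5/12xy + 5/12x - 11/12y - 11/12 → 5/12x - 5/48y² - 49/48y - 11/12
  leading term x: subtract (5/144)·g_1 from 5/12x - 5/48y² - 49/48y - 11/12 → -5/48y² - 9/8y - 49/48
  leading term y²: subtract (-5/741)·g_4 from -5/48y² - 9/8y - 49/48 → -3547/2964y - 3547/2964
  leading term y: no divisor's leading term divides it; move -3547/2964y to the remainder.
  leading term 1: no divisor's leading term divides it; move -3547/2964 to the remainder.
The remainder -3547/2964y - 3547/2964 is nonzero, so it would be added as the next basis element.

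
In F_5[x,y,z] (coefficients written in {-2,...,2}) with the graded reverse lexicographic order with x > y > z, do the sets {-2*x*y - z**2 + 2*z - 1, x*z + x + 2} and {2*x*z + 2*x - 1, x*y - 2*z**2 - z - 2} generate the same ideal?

Yes, the ideals are equal.

Equality of ideals is decidable: compute both reduced Gröbner bases (unique for the ordering) and check whether they agree.
Buchberger on the first generating set:
f_1 = -2*x*y - z**2 + 2*z - 1, LT = x*y.
f_2 = x*z + x + 2, LT = x*z.

S(f_1,f_2): lcm = x*y*z. S = -2*z**3 - x*y - z**2 - 2*y - 2*z.
  leading term z**3: no divisor's leading term divides it; move -2*z**3 to the remainder.
  leading term x*y: subtract (-2)·f_1 from -x*y - z**2 - 2*y - 2*z → 2*z**2 - 2*y + 2*z - 2
  leading term z**2: no divisor's leading term divides it; move 2*z**2 to the remainder.
  leading term y: no divisor's leading term divides it; move -2*y to the remainder.
  leading term z: no divisor's leading term divides it; move 2*z to the remainder.
  leading term 1: no divisor's leading term divides it; move -2 to the remainder.
  remainder -2*z**3 + 2*z**2 - 2*y + 2*z - 2 ≠ 0; add g_3 = -2*z**3 + 2*z**2 - 2*y + 2*z - 2 to the basis.

The other S-polynomials (S(f_1,g_3), S(f_2,g_3)) all reduce to 0 modulo the current basis, so we have a Gröbner basis.
Inter-reduce: drop elements whose leading term is divisible by another's, tail-reduce, and make monic.
Reduced Gröbner basis: {z**3 - z**2 + y - z + 1, x*y - 2*z**2 - z - 2, x*z + x + 2}.

Buchberger on the second generating set:
h_1 = 2*x*z + 2*x - 1, LT = x*z.
h_2 = x*y - 2*z**2 - z - 2, LT = x*y.

S(h_1,h_2): lcm = x*y*z. S = 2*z**3 + x*y + z**2 + 2*y + 2*z.
  leading term z**3: no divisor's leading term divides it; move 2*z**3 to the remainder.
  leading term x*y: subtract (1)·h_2 from x*y + z**2 + 2*y + 2*z → -2*z**2 + 2*y - 2*z + 2
  leading term z**2: no divisor's leading term divides it; move -2*z**2 to the remainder.
  leading term y: no divisor's leading term divides it; move 2*y to the remainder.
  leading term z: no divisor's leading term divides it; move -2*z to the remainder.
  leading term 1: no divisor's leading term divides it; move 2 to the remainder.
  remainder 2*z**3 - 2*z**2 + 2*y - 2*z + 2 ≠ 0; add k_3 = 2*z**3 - 2*z**2 + 2*y - 2*z + 2 to the basis.

The other S-polynomials (S(h_1,k_3), S(h_2,k_3)) all reduce to 0 modulo the current basis, so we have a Gröbner basis.
Inter-reduce: drop elements whose leading term is divisible by another's, tail-reduce, and make monic.
Reduced Gröbner basis: {z**3 - z**2 + y - z + 1, x*y - 2*z**2 - z - 2, x*z + x + 2}.

These coincide, so the ideals are equal.
The same test decides containment: I ⊆ J iff every generator of I reduces to 0 modulo a Gröbner basis of J.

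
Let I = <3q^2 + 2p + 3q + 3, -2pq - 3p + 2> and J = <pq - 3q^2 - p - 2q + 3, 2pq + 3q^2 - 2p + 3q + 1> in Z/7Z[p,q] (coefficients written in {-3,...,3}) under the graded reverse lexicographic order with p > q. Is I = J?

No, the ideals differ.

For a fixed monomial order, each ideal has a unique reduced Gröbner basis; comparing bases decides equality.
Buchberger on the first generating set:
f_1 = 3q^2 + 2p + 3q + 3, LT = q^2.
f_2 = -2pq - 3p + 2, LT = pq.

S(f_1,f_2): lcm = pq^2. S = 3p^2 + 3pq + p + q.
  leading term p^2: no divisor's leading term divides it; move 3p^2 to the remainder.
  leading term pq: subtract (2)·f_2 from 3pq + p + q → q + 3
  leading term q: no divisor's leading term divides it; move q to the remainder.
  leading term 1: no divisor's leading term divides it; move 3 to the remainder.
  remainder 3p^2 + q + 3 ≠ 0; add g_3 = 3p^2 + q + 3 to the basis.

S(f_1,g_3): leading monomials are coprime, so the S-polynomial reduces to 0 (Buchberger's first criterion).
S(f_2,g_3): lcm = p^2q. S = -2p^2 + 2q^2 - p - q.
  leading term p^2: subtract (-3)·g_3 from -2p^2 + 2q^2 - p - q → 2q^2 - p + 2q + 2
  leading term q^2: subtract (3)·f_1 from 2q^2 - p + 2q + 2 → 0
  remainder 0.

Every S-polynomial of the final basis reduces to 0, so we have a Gröbner basis.
Inter-reduce: drop elements whose leading term is divisible by another's, tail-reduce, and make monic.
Reduced Gröbner basis: {p^2 - 2q + 1, pq - 2p - 1, q^2 + 3p + q + 1}.

Buchberger on the second generating set:
h_1 = pq - 3q^2 - p - 2q + 3, LT = pq.
h_2 = 2pq + 3q^2 - 2p + 3q + 1, LT = pq.

S(h_1,h_2): lcm = pq. S = -q^2 - 1.
  leading term q^2: no divisor's leading term divides it; move -q^2 to the remainder.
  leading term 1: no divisor's leading term divides it; move -1 to the remainder.
  remainder -q^2 - 1 ≠ 0; add k_3 = -q^2 - 1 to the basis.

S(h_1,k_3): lcm = pq^2. S = -3q^3 - pq - 2q^2 - p + 3q.
  leading term q^3: subtract (3q)·k_3 from -3q^3 - pq - 2q^2 - p + 3q → -pq - 2q^2 - p - q
  leading term pq: subtract (-1)·h_1 from -pq - 2q^2 - p - q → 2q^2 - 2p - 3q + 3
  leading term q^2: subtract (-2)·k_3 from 2q^2 - 2p - 3q + 3 → -2p - 3q + 1
  leading term p: no divisor's leading term divides it; move -2p to the remainder.
  leading term q: no divisor's leading term divides it; move -3q to the remainder.
  leading term 1: no divisor's leading term divides it; move 1 to the remainder.
  remainder -2p - 3q + 1 ≠ 0; add k_4 = -2p - 3q + 1 to the basis.

S(h_2,k_3): lcm = pq^2. S = -2q^3 - pq - 2q^2 - p - 3q.
  leading term q^3: subtract (2q)·k_3 from -2q^3 - pq - 2q^2 - p - 3q → -pq - 2q^2 - p - q
  leading term pq: subtract (-1)·h_1 from -pq - 2q^2 - p - q → 2q^2 - 2p - 3q + 3
  leading term q^2: subtract (-2)·k_3 from 2q^2 - 2p - 3q + 3 → -2p - 3q + 1
  leading term p: subtract (1)·k_4 from -2p - 3q + 1 → 0
  remainder 0.

S(h_1,k_4): lcm = pq. S = -q^2 - p + 2q + 3.
  leading term q^2: subtract (1)·k_3 from -q^2 - p + 2q + 3 → -p + 2q - 3
  leading term p: subtract (-3)·k_4 from -p + 2q - 3 → 0
  remainder 0.

S(h_2,k_4): lcm = pq. S = -p + 2q - 3.
  leading term p: subtract (-3)·k_4 from -p + 2q - 3 → 0
  remainder 0.

S(k_3,k_4): leading monomials are coprime, so the S-polynomial reduces to 0 (Buchberger's first criterion).
Every S-polynomial of the final basis reduces to 0, so we have a Gröbner basis.
Inter-reduce: drop elements whose leading term is divisible by another's, tail-reduce, and make monic.
Reduced Gröbner basis: {q^2 + 1, p - 2q + 3}.

Since the reduced bases disagree, the two ideals are not the same.
The choice of monomial ordering does not affect the verdict — as long as both bases are computed under the same ordering, their equality decides ideal equality.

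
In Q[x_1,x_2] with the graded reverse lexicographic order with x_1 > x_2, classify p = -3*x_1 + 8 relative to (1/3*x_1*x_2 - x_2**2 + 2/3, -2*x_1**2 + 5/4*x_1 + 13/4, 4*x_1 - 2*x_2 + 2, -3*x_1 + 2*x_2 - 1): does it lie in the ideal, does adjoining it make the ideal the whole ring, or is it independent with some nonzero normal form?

Adjoining -3*x_1 + 8 makes the ideal the whole ring: the system is inconsistent.

First compute the reduced Gröbner basis of I by Buchberger's algorithm.
f_1 = 1/3*x_1*x_2 - x_2**2 + 2/3, LT = x_1*x_2.
f_2 = -2*x_1**2 + 5/4*x_1 + 13/4, LT = x_1**2.
f_3 = 4*x_1 - 2*x_2 + 2, LT = x_1.
f_4 = -3*x_1 + 2*x_2 - 1, LT = x_1.

S(f_1,f_2): lcm = x_1**2*x_2. S = -3*x_1*x_2**2 + 5/8*x_1*x_2 + 2*x_1 + 13/8*x_2.
  leading term x_1*x_2**2: subtract (-9*x_2)·f_1 from -3*x_1*x_2**2 + 5/8*x_1*x_2 + 2*x_1 + 13/8*x_2 → -9*x_2**3 + 5/8*x_1*x_2 + 2*x_1 + 61/8*x_2
  leading term x_2**3: no divisor's leading term divides it; move -9*x_2**3 to the remainder.
  leading term x_1*x_2: subtract (15/8)·f_1 from 5/8*x_1*x_2 + 2*x_1 + 61/8*x_2 → 15/8*x_2**2 + 2*x_1 + 61/8*x_2 - 5/4
  leading term x_2**2: no divisor's leading term divides it; move 15/8*x_2**2 to the remainder.
  leading term x_1: subtract (1/2)·f_3 from 2*x_1 + 61/8*x_2 - 5/4 → 69/8*x_2 - 9/4
  leading term x_2: no divisor's leading term divides it; move 69/8*x_2 to the remainder.
  leading term 1: no divisor's leading term divides it; move -9/4 to the remainder.
  remainder -9*x_2**3 + 15/8*x_2**2 + 69/8*x_2 - 9/4 ≠ 0; add h_5 = -9*x_2**3 + 15/8*x_2**2 + 69/8*x_2 - 9/4 to the basis.

S(f_1,f_3): lcm = x_1*x_2. S = -5/2*x_2**2 - 1/2*x_2 + 2.
  leading term x_2**2: no divisor's leading term divides it; move -5/2*x_2**2 to the remainder.
  leading term x_2: no divisor's leading term divides it; move -1/2*x_2 to the remainder.
  leading term 1: no divisor's leading term divides it; move 2 to the remainder.
  remainder -5/2*x_2**2 - 1/2*x_2 + 2 ≠ 0; add h_6 = -5/2*x_2**2 - 1/2*x_2 + 2 to the basis.

S(f_1,f_4): lcm = x_1*x_2. S = -7/3*x_2**2 - 1/3*x_2 + 2.
  leading term x_2**2: subtract (14/15)·h_6 from -7/3*x_2**2 - 1/3*x_2 + 2 → 2/15*x_2 + 2/15
  leading term x_2: no divisor's leading term divides it; move 2/15*x_2 to the remainder.
  leading term 1: no divisor's leading term divides it; move 2/15 to the remainder.
  remainder 2/15*x_2 + 2/15 ≠ 0; add h_7 = 2/15*x_2 + 2/15 to the basis.

The other S-polynomials (S(f_2,f_3), S(f_2,f_4), S(f_3,f_4), S(f_1,h_5), S(f_2,h_5), S(f_3,h_5), S(f_4,h_5), S(f_1,h_6), S(f_2,h_6), S(f_3,h_6), S(f_4,h_6), S(h_5,h_6), S(f_1,h_7), S(f_2,h_7), S(f_3,h_7), S(f_4,h_7), S(h_5,h_7), S(h_6,h_7)) all reduce to 0 modulo the current basis, so we have a Gröbner basis.
Inter-reduce: drop elements whose leading term is divisible by another's, tail-reduce, and make monic.
Reduced Gröbner basis: {x_1 + 1, x_2 + 1}.
Label its elements g_1 = x_1 + 1, g_2 = x_2 + 1.

Reduce p = -3*x_1 + 8 modulo G:
  leading term x_1: subtract (-3)·g_1 from -3*x_1 + 8 → 11
  leading term 1: no divisor's leading term divides it; move 11 to the remainder.
  normal form = 11.
The normal form is nonzero, so p ∉ I. Since p minus its normal form lies in I, I + (p) = I + (r) where r = 11; decide whether this ideal is the whole ring.
Here r = 11 is a nonzero constant, hence a unit: 1 ∈ I + (p), the Gröbner basis of I + (p) is {1}, and the enlarged system has no common solution — adjoining p is inconsistent.

Ideal membership is decidable via reduction modulo a Gröbner basis.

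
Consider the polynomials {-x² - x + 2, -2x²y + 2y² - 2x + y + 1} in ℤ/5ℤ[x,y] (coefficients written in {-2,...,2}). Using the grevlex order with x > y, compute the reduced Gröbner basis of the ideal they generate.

G = {y³ + 2y² + 2y, x² + x - 2, xy + y² - x + y - 2}

f_1 = -x² - x + 2, LT = x².
f_2 = -2x²y + 2y² - 2x + y + 1, LT = x²y.

S(f_1,f_2): lcm = x²y. S = xy + y² - x + y - 2.
  leading term xy: no divisor's leading term divides it; move xy to the remainder.
  leading term y²: no divisor's leading term divides it; move y² to the remainder.
  leading term x: no divisor's leading term divides it; move -x to the remainder.
  leading term y: no divisor's leading term divides it; move y to the remainder.
  leading term 1: no divisor's leading term divides it; move -2 to the remainder.
  remainder xy + y² - x + y - 2 ≠ 0; add g_3 = xy + y² - x + y - 2 to the basis.

S(f_1,g_3): lcm = x²y. S = -xy² + x² + 2x - 2y.
  leading term xy²: subtract (-y)·g_3 from -xy² + x² + 2x - 2y → y³ + x² - xy + y² + 2x + y
  leading term y³: no divisor's leading term divides it; move y³ to the remainder.
  leading term x²: subtract (-1)·f_1 from x² - xy + y² + 2x + y → -xy + y² + x + y + 2
  leading term xy: subtract (-1)·g_3 from -xy + y² + x + y + 2 → 2y² + 2y
  leading term y²: no divisor's leading term divides it; move 2y² to the remainder.
  leading term y: no divisor's leading term divides it; move 2y to the remainder.
  remainder y³ + 2y² + 2y ≠ 0; add g_4 = y³ + 2y² + 2y to the basis.

The other S-polynomials (S(f_2,g_3), S(f_1,g_4), S(f_2,g_4), S(g_3,g_4)) all reduce to 0 modulo the current basis, so we have a Gröbner basis.
Inter-reduce: drop elements whose leading term is divisible by another's, tail-reduce, and make monic.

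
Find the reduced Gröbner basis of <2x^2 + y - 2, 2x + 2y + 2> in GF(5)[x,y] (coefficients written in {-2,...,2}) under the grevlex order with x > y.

f_1 = 2x^2 + y - 2, LT = x^2.
f_2 = 2x + 2y + 2, LT = x.

S(f_1,f_2): lcm = x^2. S = -xy - x - 2y - 1.
  leading term xy: subtract (2y)·f_2 from -xy - x - 2y - 1 → y^2 - x - y - 1
  leading term y^2: no divisor's leading term divides it; move y^2 to the remainder.
  leading term x: subtract (2)·f_2 from -x - y - 1 → 0
  remainder y^2 ≠ 0; add g_3 = y^2 to the basis.

The other S-polynomials (S(f_1,g_3), S(f_2,g_3)) all reduce to 0 modulo the current basis, so we have a Gröbner basis.
Inter-reduce: drop elements whose leading term is divisible by another's, tail-reduce, and make monic.

G = {y^2, x + y + 1}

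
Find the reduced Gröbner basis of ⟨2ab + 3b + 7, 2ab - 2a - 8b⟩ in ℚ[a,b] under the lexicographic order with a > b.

f_1 = 2ab + 3b + 7, LT = ab.
f_2 = 2ab - 2a - 8b, LT = ab.

S(f_1,f_2): lcm = ab. S = a + 11/2b + 7/2.
  leading term a: no divisor's leading term divides it; move a to the remainder.
  leading term b: no divisor's leading term divides it; move 11/2b to the remainder.
  leading term 1: no divisor's leading term divides it; move 7/2 to the remainder.
  remainder a + 11/2b + 7/2 ≠ 0; add g_3 = a + 11/2b + 7/2 to the basis.

S(f_1,g_3): lcm = ab. S = -11/2b² - 2b + 7/2.
  leading term b²: no divisor's leading term divides it; move -11/2b² to the remainder.
  leading term b: no divisor's leading term divides it; move -2b to the remainder.
  leading term 1: no divisor's leading term divides it; move 7/2 to the remainder.
  remainder -11/2b² - 2b + 7/2 ≠ 0; add g_4 = -11/2b² - 2b + 7/2 to the basis.

S(f_2,g_3): lcm = ab. S = -a - 11/2b² - 15/2b.
  leading term a: subtract (-1)·g_3 from -a - 11/2b² - 15/2b → -11/2b² - 2b + 7/2
  leading term b²: subtract (1)·g_4 from -11/2b² - 2b + 7/2 → 0
  remainder 0.

S(f_1,g_4): lcm = ab². S = -4/11ab + 7/11a + 3/2b² + 7/2b.
  leading term ab: subtract (-2/11)·f_1 from -4/11ab + 7/11a + 3/2b² + 7/2b → 7/11a + 3/2b² + 89/22b + 14/11
  leading term a: subtract (7/11)·g_3 from 7/11a + 3/2b² + 89/22b + 14/11 → 3/2b² + 6/11b - 21/22
  leading term b²: subtract (-3/11)·g_4 from 3/2b² + 6/11b - 21/22 → 0
  remainder 0.

S(f_2,g_4): lcm = ab². S = -15/11ab + 7/11a - 4b².
  leading term ab: subtract (-15/22)·f_1 from -15/11ab + 7/11a - 4b² → 7/11a - 4b² + 45/22b + 105/22
  leading term a: subtract (7/11)·g_3 from 7/11a - 4b² + 45/22b + 105/22 → -4b² - 16/11b + 28/11
  leading term b²: subtract (8/11)·g_4 from -4b² - 16/11b + 28/11 → 0
  remainder 0.

S(g_3,g_4): leading monomials are coprime, so the S-polynomial reduces to 0 (Buchberger's first criterion).
Every S-polynomial of the final basis reduces to 0, so we have a Gröbner basis.
Inter-reduce: drop elements whose leading term is divisible by another's, tail-reduce, and make monic.

G = {a + 11/2b + 7/2, b² + 4/11b - 7/11}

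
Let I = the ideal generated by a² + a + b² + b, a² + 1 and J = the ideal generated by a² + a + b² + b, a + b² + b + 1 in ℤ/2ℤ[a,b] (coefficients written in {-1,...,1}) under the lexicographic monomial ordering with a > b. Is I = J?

Yes, the ideals are equal.

Equality of ideals is decidable: compute both reduced Gröbner bases (unique for the ordering) and check whether they agree.
Buchberger on the first generating set:
f_1 = a² + a + b² + b, LT = a².
f_2 = a² + 1, LT = a².

S(f_1,f_2): lcm = a². S = a + b² + b + 1.
  leading term a: no divisor's leading term divides it; move a to the remainder.
  leading term b²: no divisor's leading term divides it; move b² to the remainder.
  leading term b: no divisor's leading term divides it; move b to the remainder.
  leading term 1: no divisor's leading term divides it; move 1 to the remainder.
  remainder a + b² + b + 1 ≠ 0; add g_3 = a + b² + b + 1 to the basis.

S(f_1,g_3): lcm = a². S = ab² + ab + b² + b.
  leading term ab²: subtract (b²)·g_3 from ab² + ab + b² + b → ab + b⁴ + b³ + b
  leading term ab: subtract (b)·g_3 from ab + b⁴ + b³ + b → b⁴ + b²
  leading term b⁴: no divisor's leading term divides it; move b⁴ to the remainder.
  leading term b²: no divisor's leading term divides it; move b² to the remainder.
  remainder b⁴ + b² ≠ 0; add g_4 = b⁴ + b² to the basis.

The other S-polynomials (S(f_2,g_3), S(f_1,g_4), S(f_2,g_4), S(g_3,g_4)) all reduce to 0 modulo the current basis, so we have a Gröbner basis.
Inter-reduce: drop elements whose leading term is divisible by another's, tail-reduce, and make monic.
Reduced Gröbner basis: {a + b² + b + 1, b⁴ + b²}.

Buchberger on the second generating set:
h_1 = a² + a + b² + b, LT = a².
h_2 = a + b² + b + 1, LT = a.

S(h_1,h_2): lcm = a². S = ab² + ab + b² + b.
  leading term ab²: subtract (b²)·h_2 from ab² + ab + b² + b → ab + b⁴ + b³ + b
  leading term ab: subtract (b)·h_2 from ab + b⁴ + b³ + b → b⁴ + b²
  leading term b⁴: no divisor's leading term divides it; move b⁴ to the remainder.
  leading term b²: no divisor's leading term divides it; move b² to the remainder.
  remainder b⁴ + b² ≠ 0; add k_3 = b⁴ + b² to the basis.

The other S-polynomials (S(h_1,k_3), S(h_2,k_3)) all reduce to 0 modulo the current basis, so we have a Gröbner basis.
Inter-reduce: drop elements whose leading term is divisible by another's, tail-reduce, and make monic.
Reduced Gröbner basis: {a + b² + b + 1, b⁴ + b²}.

These coincide, so the ideals are equal.
The choice of monomial ordering does not affect the verdict — as long as both bases are computed under the same ordering, their equality decides ideal equality.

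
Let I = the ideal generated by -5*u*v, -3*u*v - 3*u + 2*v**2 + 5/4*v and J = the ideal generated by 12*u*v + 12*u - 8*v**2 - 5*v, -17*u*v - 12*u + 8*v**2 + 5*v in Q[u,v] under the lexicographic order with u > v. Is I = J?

Yes, the ideals are equal.

Since reduced Gröbner bases are canonical representatives of ideals under a given ordering, it suffices to compute and compare them.
Buchberger on the first generating set:
f_1 = -5*u*v, LT = u*v.
f_2 = -3*u*v - 3*u + 2*v**2 + 5/4*v, LT = u*v.

S(f_1,f_2): lcm = u*v. S = -u + 2/3*v**2 + 5/12*v.
  reduce S modulo (f_1, f_2):
  remainder -u + 2/3*v**2 + 5/12*v ≠ 0; add g_3 = -u + 2/3*v**2 + 5/12*v to the basis.

S(f_1,g_3): lcm = u*v. S = 2/3*v**3 + 5/12*v**2.
  reduce S modulo (f_1, f_2, g_3):
  remainder 2/3*v**3 + 5/12*v**2 ≠ 0; add g_4 = 2/3*v**3 + 5/12*v**2 to the basis.

The other S-polynomials (S(f_2,g_3), S(f_1,g_4), S(f_2,g_4), S(g_3,g_4)) all reduce to 0 modulo the current basis, so we have a Gröbner basis.
Inter-reduce: drop elements whose leading term is divisible by another's, tail-reduce, and make monic.
Reduced Gröbner basis: {u - 2/3*v**2 - 5/12*v, v**3 + 5/8*v**2}.

Buchberger on the second generating set:
h_1 = 12*u*v + 12*u - 8*v**2 - 5*v, LT = u*v.
h_2 = -17*u*v - 12*u + 8*v**2 + 5*v, LT = u*v.

S(h_1,h_2): lcm = u*v. S = 5/17*u - 10/51*v**2 - 25/204*v.
  reduce S modulo (h_1, h_2):
  remainder 5/17*u - 10/51*v**2 - 25/204*v ≠ 0; add k_3 = 5/17*u - 10/51*v**2 - 25/204*v to the basis.

S(h_1,k_3): lcm = u*v. S = u + 2/3*v**3 - 1/4*v**2 - 5/12*v.
  reduce S modulo (h_1, h_2, k_3):
  remainder 2/3*v**3 + 5/12*v**2 ≠ 0; add k_4 = 2/3*v**3 + 5/12*v**2 to the basis.

The other S-polynomials (S(h_2,k_3), S(h_1,k_4), S(h_2,k_4), S(k_3,k_4)) all reduce to 0 modulo the current basis, so we have a Gröbner basis.
Inter-reduce: drop elements whose leading term is divisible by another's, tail-reduce, and make monic.
Reduced Gröbner basis: {u - 2/3*v**2 - 5/12*v, v**3 + 5/8*v**2}.

These coincide, so the ideals are equal.
The same test decides containment: I ⊆ J iff every generator of I reduces to 0 modulo a Gröbner basis of J.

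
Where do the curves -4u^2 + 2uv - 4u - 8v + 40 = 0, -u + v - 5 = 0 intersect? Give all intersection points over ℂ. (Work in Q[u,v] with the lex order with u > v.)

Compute a lex Gröbner basis by Buchberger's algorithm.
f_1 = -4u^2 + 2uv - 4u - 8v + 40, LT = u^2.
f_2 = -u + v - 5, LT = u.

S(f_1,f_2): lcm = u^2. S = 1/2uv - 4u + 2v - 10.
  leading term uv: subtract (-1/2v)·f_2 from 1/2uv - 4u + 2v - 10 → -4u + 1/2v^2 - 1/2v - 10
  leading term u: subtract (4)·f_2 from -4u + 1/2v^2 - 1/2v - 10 → 1/2v^2 - 9/2v + 10
  leading term v^2: no divisor's leading term divides it; move 1/2v^2 to the remainder.
  leading term v: no divisor's leading term divides it; move -9/2v to the remainder.
  leading term 1: no divisor's leading term divides it; move 10 to the remainder.
  remainder 1/2v^2 - 9/2v + 10 ≠ 0; add h_3 = 1/2v^2 - 9/2v + 10 to the basis.

The other S-polynomials (S(f_1,h_3), S(f_2,h_3)) all reduce to 0 modulo the current basis, so we have a Gröbner basis.
Inter-reduce: drop elements whose leading term is divisible by another's, tail-reduce, and make monic.
Reduced Gröbner basis: {u - v + 5, v^2 - 9v + 20}.

A lex Gröbner basis eliminates variables successively. Here v^2 - 9v + 20 depends only on v, with roots {4, 5}; lifting each root through the earlier basis elements recovers the full solutions.
  v = 4: the earlier basis element becomes u + 1 = 0, giving u = -1 — point (-1, 4).
  v = 5: the earlier basis element becomes u = 0, giving u = 0 — point (0, 5).
Check: every point annihilates each of the original generators.

{(-1, 4), (0, 5)}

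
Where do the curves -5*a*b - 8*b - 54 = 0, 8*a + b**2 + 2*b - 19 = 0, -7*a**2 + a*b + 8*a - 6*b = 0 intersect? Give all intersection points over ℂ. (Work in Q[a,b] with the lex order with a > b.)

{(2, -3)}

Compute a lex Gröbner basis by Buchberger's algorithm.
f_1 = -5*a*b - 8*b - 54, LT = a*b.
f_2 = 8*a + b**2 + 2*b - 19, LT = a.
f_3 = -7*a**2 + a*b + 8*a - 6*b, LT = a**2.

S(f_1,f_2): lcm = a*b. S = -1/8*b**3 - 1/4*b**2 + 159/40*b + 54/5.
  leading term b**3: no divisor's leading term divides it; move -1/8*b**3 to the remainder.
  leading term b**2: no divisor's leading term divides it; move -1/4*b**2 to the remainder.
  leading term b: no divisor's leading term divides it; move 159/40*b to the remainder.
  leading term 1: no divisor's leading term divides it; move 54/5 to the remainder.
  remainder -1/8*b**3 - 1/4*b**2 + 159/40*b + 54/5 ≠ 0; add h_4 = -1/8*b**3 - 1/4*b**2 + 159/40*b + 54/5 to the basis.

S(f_1,f_3): lcm = a**2*b. S = 1/7*a*b**2 + 96/35*a*b + 54/5*a - 6/7*b**2.
  leading term a*b**2: subtract (-1/35*b)·f_1 from 1/7*a*b**2 + 96/35*a*b + 54/5*a - 6/7*b**2 → 96/35*a*b + 54/5*a - 38/35*b**2 - 54/35*b
  leading term a*b: subtract (-96/175)·f_1 from 96/35*a*b + 54/5*a - 38/35*b**2 - 54/35*b → 54/5*a - 38/35*b**2 - 1038/175*b - 5184/175
  leading term a: subtract (27/20)·f_2 from 54/5*a - 38/35*b**2 - 1038/175*b - 5184/175 → -341/140*b**2 - 3021/350*b - 2781/700
  leading term b**2: no divisor's leading term divides it; move -341/140*b**2 to the remainder.
  leading term b: no divisor's leading term divides it; move -3021/350*b to the remainder.
  leading term 1: no divisor's leading term divides it; move -2781/700 to the remainder.
  remainder -341/140*b**2 - 3021/350*b - 2781/700 ≠ 0; add h_5 = -341/140*b**2 - 3021/350*b - 2781/700 to the basis.

S(f_2,f_3): lcm = a**2. S = 1/8*a*b**2 + 11/28*a*b - 69/56*a - 6/7*b.
  leading term a*b**2: subtract (-1/40*b)·f_1 from 1/8*a*b**2 + 11/28*a*b - 69/56*a - 6/7*b → 11/28*a*b - 69/56*a - 1/5*b**2 - 309/140*b
  leading term a*b: subtract (-11/140)·f_1 from 11/28*a*b - 69/56*a - 1/5*b**2 - 309/140*b → -69/56*a - 1/5*b**2 - 397/140*b - 297/70
  leading term a: subtract (-69/448)·f_2 from -69/56*a - 1/5*b**2 - 397/140*b - 297/70 → -103/2240*b**2 - 2831/1120*b - 16059/2240
  leading term b**2: subtract (103/5456)·h_5 from -103/2240*b**2 - 2831/1120*b - 16059/2240 → -1128923/477400*b - 3386769/477400
  leading term b: no divisor's leading term divides it; move -1128923/477400*b to the remainder.
  leading term 1: no divisor's leading term divides it; move -3386769/477400 to the remainder.
  remainder -1128923/477400*b - 3386769/477400 ≠ 0; add h_6 = -1128923/477400*b - 3386769/477400 to the basis.

The other S-polynomials (S(f_1,h_4), S(f_2,h_4), S(f_3,h_4), S(f_1,h_5), S(f_2,h_5), S(f_3,h_5), S(h_4,h_5), S(f_1,h_6), S(f_2,h_6), S(f_3,h_6), S(h_4,h_6), S(h_5,h_6)) all reduce to 0 modulo the current basis, so we have a Gröbner basis.
Inter-reduce: drop elements whose leading term is divisible by another's, tail-reduce, and make monic.
Reduced Gröbner basis: {a - 2, b + 3}.

A lex Gröbner basis eliminates variables successively. Here b + 3 depends only on b, with roots {-3}; lifting each root through the earlier basis elements recovers the full solutions.
  b = -3: the earlier basis element becomes a - 2 = 0, giving a = 2 — point (2, -3).
Substituting each solution back into the original system confirms all equations vanish.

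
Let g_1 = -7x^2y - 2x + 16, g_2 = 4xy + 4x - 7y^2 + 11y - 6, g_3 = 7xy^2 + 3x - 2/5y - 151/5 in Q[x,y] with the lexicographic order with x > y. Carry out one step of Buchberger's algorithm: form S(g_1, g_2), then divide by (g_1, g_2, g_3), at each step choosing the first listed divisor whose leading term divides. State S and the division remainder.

lcm(LM(g_1), LM(g_2)) = x^2y.
S = (lcm/LT(g_1))·g_1 − (lcm/LT(g_2))·g_2 = -x^2 + 7/4xy^2 - 11/4xy + 25/14x - 16/7.
Reduce S modulo (g_1, g_2, g_3) in that order:
  leading term x^2: no divisor's leading term divides it; move -x^2 to the remainder.
  leading term xy^2: subtract (7/16y)·g_2 from 7/4xy^2 - 11/4xy + 25/14x - 16/7 → -9/2xy + 25/14x + 49/16y^3 - 77/16y^2 + 21/8y - 16/7
  leading term xy: subtract (-9/8)·g_2 from -9/2xy + 25/14x + 49/16y^3 - 77/16y^2 + 21/8y - 16/7 → 44/7x + 49/16y^3 - 203/16y^2 + 15y - 253/28
  leading term x: no divisor's leading term divides it; move 44/7x to the remainder.
  leading term y^3: no divisor's leading term divides it; move 49/16y^3 to the remainder.
  leading term y^2: no divisor's leading term divides it; move -203/16y^2 to the remainder.
  leading term y: no divisor's leading term divides it; move 15y to the remainder.
  leading term 1: no divisor's leading term divides it; move -253/28 to the remainder.
The remainder -x^2 + 44/7x + 49/16y^3 - 203/16y^2 + 15y - 253/28 is nonzero, so it would be added as the next basis element.
An S-polynomial is built so that the two leading terms cancel; whether anything survives reduction is exactly the Gröbner-basis criterion.

S(g_1, g_2) = -x^2 + 7/4xy^2 - 11/4xy + 25/14x - 16/7; remainder on division = -x^2 + 44/7x + 49/16y^3 - 203/16y^2 + 15y - 253/28.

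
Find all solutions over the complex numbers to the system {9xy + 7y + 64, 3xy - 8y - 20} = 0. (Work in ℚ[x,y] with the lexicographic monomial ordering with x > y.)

Compute a lex Gröbner basis by Buchberger's algorithm.
f_1 = 9xy + 7y + 64, LT = xy.
f_2 = 3xy - 8y - 20, LT = xy.

S(f_1,f_2): lcm = xy. S = 31/9y + 124/9.
  leading term y: no divisor's leading term divides it; move 31/9y to the remainder.
  leading term 1: no divisor's leading term divides it; move 124/9 to the remainder.
  remainder 31/9y + 124/9 ≠ 0; add h_3 = 31/9y + 124/9 to the basis.

S(f_1,h_3): lcm = xy. S = -4x + 7/9y + 64/9.
  leading term x: no divisor's leading term divides it; move -4x to the remainder.
  leading term y: subtract (7/31)·h_3 from 7/9y + 64/9 → 4
  leading term 1: no divisor's leading term divides it; move 4 to the remainder.
  remainder -4x + 4 ≠ 0; add h_4 = -4x + 4 to the basis.

S(f_2,h_3): lcm = xy. S = -4x - 8/3y - 20/3.
  leading term x: subtract (1)·h_4 from -4x - 8/3y - 20/3 → -8/3y - 32/3
  leading term y: subtract (-24/31)·h_3 from -8/3y - 32/3 → 0
  remainder 0.

S(f_1,h_4): lcm = xy. S = 16/9y + 64/9.
  leading term y: subtract (16/31)·h_3 from 16/9y + 64/9 → 0
  remainder 0.

S(f_2,h_4): lcm = xy. S = -5/3y - 20/3.
  leading term y: subtract (-15/31)·h_3 from -5/3y - 20/3 → 0
  remainder 0.

S(h_3,h_4): leading monomials are coprime, so the S-polynomial reduces to 0 (Buchberger's first criterion).
Every S-polynomial of the final basis reduces to 0, so we have a Gröbner basis.
Inter-reduce: drop elements whose leading term is divisible by another's, tail-reduce, and make monic.
Reduced Gröbner basis: {x - 1, y + 4}.

A lex Gröbner basis eliminates variables successively. Here y + 4 depends only on y, with roots {-4}; lifting each root through the earlier basis elements recovers the full solutions.
  y = -4: the earlier basis element becomes x - 1 = 0, giving x = 1 — point (1, -4).

{(1, -4)}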